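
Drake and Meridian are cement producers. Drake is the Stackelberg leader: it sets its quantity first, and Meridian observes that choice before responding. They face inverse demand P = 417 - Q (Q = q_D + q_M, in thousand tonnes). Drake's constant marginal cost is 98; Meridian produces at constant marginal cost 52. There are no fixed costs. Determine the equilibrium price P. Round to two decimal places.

166.25

The follower Meridian best-responds to any q_D: π_M = (417 - Q)q_M - 52q_M.
Follower FOC: 365 - q_D - 2q_M = 0, so q_M(q_D) = (365 - q_D)/2.
Drake substitutes q_M(q_D) into its own profit: π_D = q_D(417 - q_D - (365 - q_D)/2) - 98q_D = (469/2 - (1/2)q_D)q_D - 98q_D.
The leader's first-order condition 273/2 - q_D = 0 yields q_D = 273/2.
Then q_M = (365 - 273/2)/2 = 457/4.
Total output Q = 1003/4, so price P = 417 - 1003/4 = 665/4.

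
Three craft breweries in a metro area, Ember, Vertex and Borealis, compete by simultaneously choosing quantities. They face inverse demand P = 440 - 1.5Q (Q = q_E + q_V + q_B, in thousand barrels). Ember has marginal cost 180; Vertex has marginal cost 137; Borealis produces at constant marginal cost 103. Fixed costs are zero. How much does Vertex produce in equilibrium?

52

Ember's profit: π_E = (440 - 1.5Q)q_E - (180q_E). Setting ∂π_E/∂q_E = 0: 260 - 3q_E - (3/2)(q_V + q_B) = 0.
Vertex's profit: π_V = (440 - 1.5Q)q_V - (137q_V). Setting ∂π_V/∂q_V = 0: 303 - 3q_V - (3/2)(q_E + q_B) = 0.
Borealis's first-order condition: 337 - 3q_B - (3/2)(q_E + q_V) = 0.
Adding the 3 first-order conditions: 900 − 6Q = 0, so Q = 150.
Back-substituting: q_E = (260 − 225)/(3/2) = 70/3, q_V = (303 − 225)/(3/2) = 52, q_B = (337 − 225)/(3/2) = 224/3.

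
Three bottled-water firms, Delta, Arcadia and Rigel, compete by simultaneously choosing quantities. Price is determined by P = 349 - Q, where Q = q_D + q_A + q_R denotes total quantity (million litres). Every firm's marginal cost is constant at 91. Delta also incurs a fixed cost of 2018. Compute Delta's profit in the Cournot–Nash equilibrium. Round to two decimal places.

Each firm earns π_i = (349 - Q)q_i - 91q_i.
First-order condition (treating rivals' output as given): 258 - 2q_i - Σ_{j≠i} q_j = 0.
With identical firms every q_j equals q_i, so Σ_{j≠i} q_j = 2q_i and 258 = 4q_i, giving q_i = 129/2.
Price P = 349 - 387/2 = 311/2.
Delta's profit: (311/2 - 91)·(129/2) - 2018 = 2142.2500.

2142.25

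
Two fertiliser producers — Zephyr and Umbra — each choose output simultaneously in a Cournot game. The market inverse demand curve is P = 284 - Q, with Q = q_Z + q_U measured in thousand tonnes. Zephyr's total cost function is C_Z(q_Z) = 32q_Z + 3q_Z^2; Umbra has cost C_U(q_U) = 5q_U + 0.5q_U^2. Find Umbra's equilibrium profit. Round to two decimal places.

Zephyr's profit: π_Z = (284 - Q)q_Z - (32q_Z + 3q_Z²). Setting ∂π_Z/∂q_Z = 0: 252 - 8q_Z - (q_U) = 0.
Umbra's profit: π_U = (284 - Q)q_U - (5q_U + (1/2)q_U²). Setting ∂π_U/∂q_U = 0: 279 - 3q_U - (q_Z) = 0.
Rearranging gives the reaction functions q_Z = (252 - q_U)/8 and q_U = (279 - q_Z)/3.
Substituting one into the other gives q_Z = 477/23 and q_U = 1980/23.
Price P = 284 - 106.8261 = 177.1739.
Umbra's profit: 177.1739·(1980/23) - 5·(1980/23) - (1/2)(1980/23)² = 11116.4461.

11116.45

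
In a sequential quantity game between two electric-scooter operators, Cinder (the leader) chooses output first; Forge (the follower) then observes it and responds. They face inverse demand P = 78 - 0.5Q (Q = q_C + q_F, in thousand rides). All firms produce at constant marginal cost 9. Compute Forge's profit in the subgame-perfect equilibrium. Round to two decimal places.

The follower Forge best-responds to any q_C: π_F = (78 - 0.5Q)q_F - 9q_F.
Follower FOC: 69 - (1/2)q_C - q_F = 0, so q_F(q_C) = (69 - (1/2)q_C).
Cinder substitutes q_F(q_C) into its own profit: π_C = q_C(78 - (1/2)q_C - (69 - (1/2)q_C)/2) - 9q_C = (87/2 - (1/4)q_C)q_C - 9q_C.
Leader FOC: 69/2 - (1/2)q_C = 0, so q_C = 69.
Then q_F = (69 - (1/2)·69) = 69/2.
Price P = 78 - (1/2)·(207/2) = 105/4.
Forge's profit: (105/4 - 9)·(69/2) = 595.1250.

595.13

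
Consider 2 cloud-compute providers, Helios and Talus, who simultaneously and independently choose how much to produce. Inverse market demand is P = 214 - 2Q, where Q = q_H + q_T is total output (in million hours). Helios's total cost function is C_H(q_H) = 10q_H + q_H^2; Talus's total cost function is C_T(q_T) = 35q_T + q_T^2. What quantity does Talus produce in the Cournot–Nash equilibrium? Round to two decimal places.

Helios's profit: π_H = (214 - 2Q)q_H - (10q_H + q_H²). Setting ∂π_H/∂q_H = 0: 204 - 6q_H - 2(q_T) = 0.
Talus's first-order condition: 179 - 6q_T - 2(q_H) = 0.
Rearranging gives the reaction functions q_H = (204 - 2q_T)/6 and q_T = (179 - 2q_H)/6.
Solving the pair: q_H = 433/16, q_T = 333/16.

20.81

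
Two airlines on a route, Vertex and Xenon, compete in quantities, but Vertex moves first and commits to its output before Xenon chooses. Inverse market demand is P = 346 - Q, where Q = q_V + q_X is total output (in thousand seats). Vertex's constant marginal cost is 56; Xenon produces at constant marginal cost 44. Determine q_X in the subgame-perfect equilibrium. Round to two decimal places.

81.50

The follower Xenon best-responds to any q_V: π_X = (346 - Q)q_X - 44q_X.
Follower FOC: 302 - q_V - 2q_X = 0, so q_X(q_V) = (302 - q_V)/2.
Vertex substitutes q_X(q_V) into its own profit: π_V = q_V(346 - q_V - (302 - q_V)/2) - 56q_V = (195 - (1/2)q_V)q_V - 56q_V.
The leader's first-order condition 139 - q_V = 0 yields q_V = 139.
Then q_X = (302 - 139)/2 = 163/2.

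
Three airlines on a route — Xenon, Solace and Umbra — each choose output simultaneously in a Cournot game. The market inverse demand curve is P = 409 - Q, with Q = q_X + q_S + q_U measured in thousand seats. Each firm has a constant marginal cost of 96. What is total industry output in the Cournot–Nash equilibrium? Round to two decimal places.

234.75

Each firm earns π_i = (409 - Q)q_i - 96q_i.
First-order condition (treating rivals' output as given): 313 - 2q_i - Σ_{j≠i} q_j = 0.
With identical firms every q_j equals q_i, so Σ_{j≠i} q_j = 2q_i and 313 = 4q_i, giving q_i = 313/4.
Total output Q = 313/4 + 313/4 + 313/4 = 939/4.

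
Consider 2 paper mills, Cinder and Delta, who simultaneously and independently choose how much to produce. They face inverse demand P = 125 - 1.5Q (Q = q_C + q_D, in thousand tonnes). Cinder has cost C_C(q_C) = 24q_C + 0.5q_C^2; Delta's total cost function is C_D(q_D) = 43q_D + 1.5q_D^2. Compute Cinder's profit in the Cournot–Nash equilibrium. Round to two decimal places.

Cinder's profit: π_C = (125 - 1.5Q)q_C - (24q_C + (1/2)q_C²). Setting ∂π_C/∂q_C = 0: 101 - 4q_C - (3/2)(q_D) = 0.
Delta's profit: π_D = (125 - 1.5Q)q_D - (43q_D + (3/2)q_D²). Setting ∂π_D/∂q_D = 0: 82 - 6q_D - (3/2)(q_C) = 0.
Rearranging gives the reaction functions q_C = (101 - (3/2)q_D)/4 and q_D = (82 - (3/2)q_C)/6.
Substituting one into the other gives q_C = 644/29 and q_D = 706/87.
Price P = 125 - (3/2)·30.3218 = 79.5172.
Cinder's profit: 79.5172·(644/29) - 24·(644/29) - (1/2)(644/29)² = 986.2925.

986.29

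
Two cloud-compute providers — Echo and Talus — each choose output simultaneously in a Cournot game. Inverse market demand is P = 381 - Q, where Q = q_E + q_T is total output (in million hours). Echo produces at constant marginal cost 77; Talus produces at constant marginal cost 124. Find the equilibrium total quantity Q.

187

Echo's profit: π_E = (381 - Q)q_E - (77q_E). Setting ∂π_E/∂q_E = 0: 304 - 2q_E - (q_T) = 0.
Talus's profit: π_T = (381 - Q)q_T - (124q_T). Setting ∂π_T/∂q_T = 0: 257 - 2q_T - (q_E) = 0.
Rearranging gives the reaction functions q_E = (304 - q_T)/2 and q_T = (257 - q_E)/2.
Solving the pair: q_E = 117, q_T = 70.
Total output Q = 117 + 70 = 187.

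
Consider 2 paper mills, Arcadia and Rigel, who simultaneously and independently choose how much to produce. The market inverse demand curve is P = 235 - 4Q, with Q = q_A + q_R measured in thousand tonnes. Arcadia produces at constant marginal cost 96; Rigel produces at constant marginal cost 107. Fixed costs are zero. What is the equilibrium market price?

Arcadia's profit: π_A = (235 - 4Q)q_A - (96q_A). Setting ∂π_A/∂q_A = 0: 139 - 8q_A - 4(q_R) = 0.
Rigel's first-order condition: 128 - 8q_R - 4(q_A) = 0.
So q_A = (139 - 4q_R)/8 and q_R = (128 - 4q_A)/8.
Substituting one into the other gives q_A = 25/2 and q_R = 39/4.
Total output Q = 89/4, so price P = 235 - 4·(89/4) = 146.

146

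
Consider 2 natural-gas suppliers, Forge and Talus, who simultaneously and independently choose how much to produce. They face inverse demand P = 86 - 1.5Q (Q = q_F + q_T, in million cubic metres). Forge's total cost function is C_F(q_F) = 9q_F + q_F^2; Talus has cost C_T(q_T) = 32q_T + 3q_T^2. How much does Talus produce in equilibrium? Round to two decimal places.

Forge's profit: π_F = (86 - 1.5Q)q_F - (9q_F + q_F²). Setting ∂π_F/∂q_F = 0: 77 - 5q_F - (3/2)(q_T) = 0.
Talus's first-order condition: 54 - 9q_T - (3/2)(q_F) = 0.
So q_F = (77 - (3/2)q_T)/5 and q_T = (54 - (3/2)q_F)/9.
Solving the pair: q_F = 272/19, q_T = 206/57.

3.61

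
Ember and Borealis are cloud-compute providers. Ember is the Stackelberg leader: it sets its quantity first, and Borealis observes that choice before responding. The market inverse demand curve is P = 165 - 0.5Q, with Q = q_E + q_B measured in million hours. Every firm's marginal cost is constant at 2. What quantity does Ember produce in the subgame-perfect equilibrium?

163

Solve by backward induction. Given q_E, the follower Borealis maximises π_B = (165 - (1/2)q_E - (1/2)q_B)q_B - 2q_B.
Follower FOC: 163 - (1/2)q_E - q_B = 0, so q_B(q_E) = (163 - (1/2)q_E).
The leader anticipates this reaction. Substituting into P = 165 - 0.5Q gives P = 167/2 - (1/4)q_E, so π_E = (167/2 - (1/4)q_E)q_E - 2q_E.
Leader FOC: 163/2 - (1/2)q_E = 0, so q_E = 163.
Then q_B = (163 - (1/2)·163) = 163/2.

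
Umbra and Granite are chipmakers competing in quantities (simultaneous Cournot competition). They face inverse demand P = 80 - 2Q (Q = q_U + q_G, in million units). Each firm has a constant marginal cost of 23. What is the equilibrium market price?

42

A representative firm's profit is π_i = q_i(80 - 2Q) - 23q_i.
Setting ∂π_i/∂q_i = 0 with rivals' quantities fixed: 57 - 4q_i - 2q_j = 0.
By symmetry each firm produces the same amount; substituting q_j = q_i yields q_i = 57/6 = 19/2.
Total output Q = 19, so price P = 80 - 2·19 = 42.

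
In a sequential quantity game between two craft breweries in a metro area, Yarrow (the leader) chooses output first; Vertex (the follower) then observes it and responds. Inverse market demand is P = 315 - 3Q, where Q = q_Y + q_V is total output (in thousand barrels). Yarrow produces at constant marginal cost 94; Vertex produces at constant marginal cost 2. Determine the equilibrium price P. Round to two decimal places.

The follower Vertex best-responds to any q_Y: π_V = (315 - 3Q)q_V - 2q_V.
Setting the follower's marginal profit to zero, 313 - 3q_Y - 6q_V = 0, i.e. q_V = (313 - 3q_Y)/6.
Yarrow substitutes q_V(q_Y) into its own profit: π_Y = q_Y(315 - 3q_Y - (313 - 3q_Y)/2) - 94q_Y = (317/2 - (3/2)q_Y)q_Y - 94q_Y.
The leader's first-order condition 129/2 - 3q_Y = 0 yields q_Y = 43/2.
Then q_V = (313 - 3·(43/2))/6 = 497/12.
Total output Q = 755/12, so price P = 315 - 3·(755/12) = 505/4.

126.25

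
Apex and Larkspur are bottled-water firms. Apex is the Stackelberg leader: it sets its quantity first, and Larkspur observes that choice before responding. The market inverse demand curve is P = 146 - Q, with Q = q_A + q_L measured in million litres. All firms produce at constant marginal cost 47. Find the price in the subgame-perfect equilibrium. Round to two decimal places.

71.75

Solve by backward induction. Given q_A, the follower Larkspur maximises π_L = (146 - q_A - q_L)q_L - 47q_L.
Follower FOC: 99 - q_A - 2q_L = 0, so q_L(q_A) = (99 - q_A)/2.
Apex substitutes q_L(q_A) into its own profit: π_A = q_A(146 - q_A - (99 - q_A)/2) - 47q_A = (193/2 - (1/2)q_A)q_A - 47q_A.
Maximising: ∂π_A/∂q_A = 99/2 - q_A = 0, giving q_A = 99/2.
Then q_L = (99 - 99/2)/2 = 99/4.
Total output Q = 297/4, so price P = 146 - 297/4 = 287/4.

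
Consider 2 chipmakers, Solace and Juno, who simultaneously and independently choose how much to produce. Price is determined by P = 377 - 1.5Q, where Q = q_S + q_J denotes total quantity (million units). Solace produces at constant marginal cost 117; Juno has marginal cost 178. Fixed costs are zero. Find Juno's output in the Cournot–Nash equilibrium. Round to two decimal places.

Solace's profit: π_S = (377 - 1.5Q)q_S - (117q_S). Setting ∂π_S/∂q_S = 0: 260 - 3q_S - (3/2)(q_J) = 0.
Juno's profit: π_J = (377 - 1.5Q)q_J - (178q_J). Setting ∂π_J/∂q_J = 0: 199 - 3q_J - (3/2)(q_S) = 0.
Rearranging gives the reaction functions q_S = (260 - (3/2)q_J)/3 and q_J = (199 - (3/2)q_S)/3.
Substituting one into the other gives q_S = 214/3 and q_J = 92/3.

30.67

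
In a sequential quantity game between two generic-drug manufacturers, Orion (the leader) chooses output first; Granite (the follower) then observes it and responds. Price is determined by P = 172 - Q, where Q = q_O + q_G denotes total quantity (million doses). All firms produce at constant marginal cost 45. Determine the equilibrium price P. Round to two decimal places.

The follower Granite best-responds to any q_O: π_G = (172 - Q)q_G - 45q_G.
Follower FOC: 127 - q_O - 2q_G = 0, so q_G(q_O) = (127 - q_O)/2.
Orion substitutes q_G(q_O) into its own profit: π_O = q_O(172 - q_O - (127 - q_O)/2) - 45q_O = (217/2 - (1/2)q_O)q_O - 45q_O.
The leader's first-order condition 127/2 - q_O = 0 yields q_O = 127/2.
Then q_G = (127 - 127/2)/2 = 127/4.
Total output Q = 381/4, so price P = 172 - 381/4 = 307/4.

76.75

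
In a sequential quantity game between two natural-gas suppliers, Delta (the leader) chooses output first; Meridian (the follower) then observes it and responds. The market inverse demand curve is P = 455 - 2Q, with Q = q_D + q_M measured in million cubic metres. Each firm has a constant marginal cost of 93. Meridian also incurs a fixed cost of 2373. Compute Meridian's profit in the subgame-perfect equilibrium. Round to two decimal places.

The follower Meridian best-responds to any q_D: π_M = (455 - 2Q)q_M - 93q_M.
∂π_M/∂q_M = 362 - 2q_D - 4q_M = 0 gives the reaction function q_M = (362 - 2q_D)/4.
The leader anticipates this reaction. Substituting into P = 455 - 2Q gives P = 274 - q_D, so π_D = (274 - q_D)q_D - 93q_D.
The leader's first-order condition 181 - 2q_D = 0 yields q_D = 181/2.
Then q_M = (362 - 2·(181/2))/4 = 181/4.
Price P = 455 - 2·(543/4) = 367/2.
Meridian's profit: (367/2 - 93)·(181/4) - 2373 = 1722.1250.

1722.13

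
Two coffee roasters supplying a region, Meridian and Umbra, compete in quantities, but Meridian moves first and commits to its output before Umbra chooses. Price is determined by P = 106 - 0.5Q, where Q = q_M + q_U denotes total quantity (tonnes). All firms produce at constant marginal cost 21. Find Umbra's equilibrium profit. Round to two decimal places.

Solve by backward induction. Given q_M, the follower Umbra maximises π_U = (106 - (1/2)q_M - (1/2)q_U)q_U - 21q_U.
Follower FOC: 85 - (1/2)q_M - q_U = 0, so q_U(q_M) = (85 - (1/2)q_M).
Meridian substitutes q_U(q_M) into its own profit: π_M = q_M(106 - (1/2)q_M - (85 - (1/2)q_M)/2) - 21q_M = (127/2 - (1/4)q_M)q_M - 21q_M.
Leader FOC: 85/2 - (1/2)q_M = 0, so q_M = 85.
Then q_U = (85 - (1/2)·85) = 85/2.
Price P = 106 - (1/2)·(255/2) = 169/4.
Umbra's profit: (169/4 - 21)·(85/2) = 903.1250.

903.13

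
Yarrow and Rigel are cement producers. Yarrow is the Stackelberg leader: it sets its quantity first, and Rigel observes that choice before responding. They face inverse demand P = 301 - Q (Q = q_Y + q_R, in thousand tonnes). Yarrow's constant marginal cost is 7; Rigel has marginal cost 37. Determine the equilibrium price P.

Solve by backward induction. Given q_Y, the follower Rigel maximises π_R = (301 - q_Y - q_R)q_R - 37q_R.
∂π_R/∂q_R = 264 - q_Y - 2q_R = 0 gives the reaction function q_R = (264 - q_Y)/2.
Yarrow substitutes q_R(q_Y) into its own profit: π_Y = q_Y(301 - q_Y - (264 - q_Y)/2) - 7q_Y = (169 - (1/2)q_Y)q_Y - 7q_Y.
The leader's first-order condition 162 - q_Y = 0 yields q_Y = 162.
Then q_R = (264 - 162)/2 = 51.
Total output Q = 213, so price P = 301 - 213 = 88.

88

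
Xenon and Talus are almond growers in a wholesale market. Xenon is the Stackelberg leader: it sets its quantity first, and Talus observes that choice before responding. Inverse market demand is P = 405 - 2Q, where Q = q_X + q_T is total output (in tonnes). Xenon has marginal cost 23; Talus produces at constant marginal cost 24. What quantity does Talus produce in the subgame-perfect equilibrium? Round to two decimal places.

47.38

The follower Talus best-responds to any q_X: π_T = (405 - 2Q)q_T - 24q_T.
∂π_T/∂q_T = 381 - 2q_X - 4q_T = 0 gives the reaction function q_T = (381 - 2q_X)/4.
Xenon substitutes q_T(q_X) into its own profit: π_X = q_X(405 - 2q_X - (381 - 2q_X)/2) - 23q_X = (429/2 - q_X)q_X - 23q_X.
Leader FOC: 383/2 - 2q_X = 0, so q_X = 383/4.
Then q_T = (381 - 2·(383/4))/4 = 379/8.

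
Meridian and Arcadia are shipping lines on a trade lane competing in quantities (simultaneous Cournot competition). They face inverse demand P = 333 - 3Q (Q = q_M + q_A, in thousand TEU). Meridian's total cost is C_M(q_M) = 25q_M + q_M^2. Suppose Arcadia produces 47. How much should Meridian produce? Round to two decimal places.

With the rival's output fixed at 47, Meridian's profit is π_M = (333 - 3·47 - 3q_M)q_M - (25q_M + q_M²) = (192 - 3q_M)q_M - (25q_M + q_M²).
∂π_M/∂q_M = 167 - 8q_M = 0, so q_M = 167/8.

20.88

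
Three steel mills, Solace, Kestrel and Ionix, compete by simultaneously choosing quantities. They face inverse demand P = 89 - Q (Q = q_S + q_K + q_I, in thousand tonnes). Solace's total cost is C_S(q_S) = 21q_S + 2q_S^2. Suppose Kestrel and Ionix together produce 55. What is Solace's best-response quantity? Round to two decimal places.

With rivals' combined output fixed at 55, Solace's profit is π_S = (89 - 55 - q_S)q_S - (21q_S + 2q_S²) = (34 - q_S)q_S - (21q_S + 2q_S²).
∂π_S/∂q_S = 13 - 6q_S = 0, so q_S = 13/6.

2.17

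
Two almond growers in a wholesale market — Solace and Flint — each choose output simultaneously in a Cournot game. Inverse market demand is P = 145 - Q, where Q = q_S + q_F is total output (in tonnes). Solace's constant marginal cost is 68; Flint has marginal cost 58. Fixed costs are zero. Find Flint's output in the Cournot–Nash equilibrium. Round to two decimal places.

Solace's profit: π_S = (145 - Q)q_S - (68q_S). Setting ∂π_S/∂q_S = 0: 77 - 2q_S - (q_F) = 0.
Flint's profit: π_F = (145 - Q)q_F - (58q_F). Setting ∂π_F/∂q_F = 0: 87 - 2q_F - (q_S) = 0.
So q_S = (77 - q_F)/2 and q_F = (87 - q_S)/2.
Solving the pair: q_S = 67/3, q_F = 97/3.

32.33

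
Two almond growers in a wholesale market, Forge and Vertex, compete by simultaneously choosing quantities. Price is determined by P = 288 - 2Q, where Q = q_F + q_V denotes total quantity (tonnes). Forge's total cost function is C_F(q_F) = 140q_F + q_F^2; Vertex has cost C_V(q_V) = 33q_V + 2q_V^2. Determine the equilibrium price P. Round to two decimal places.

201.27

Forge's profit: π_F = (288 - 2Q)q_F - (140q_F + q_F²). Setting ∂π_F/∂q_F = 0: 148 - 6q_F - 2(q_V) = 0.
Vertex's first-order condition: 255 - 8q_V - 2(q_F) = 0.
Rearranging gives the reaction functions q_F = (148 - 2q_V)/6 and q_V = (255 - 2q_F)/8.
Solving the pair: q_F = 337/22, q_V = 617/22.
Total output Q = 477/11, so price P = 288 - 2·(477/11) = 201.2727.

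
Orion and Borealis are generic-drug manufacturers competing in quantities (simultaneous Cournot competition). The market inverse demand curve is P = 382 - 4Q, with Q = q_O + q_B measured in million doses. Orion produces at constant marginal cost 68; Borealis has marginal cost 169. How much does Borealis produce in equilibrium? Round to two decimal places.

Orion's profit: π_O = (382 - 4Q)q_O - (68q_O). Setting ∂π_O/∂q_O = 0: 314 - 8q_O - 4(q_B) = 0.
Borealis's profit: π_B = (382 - 4Q)q_B - (169q_B). Setting ∂π_B/∂q_B = 0: 213 - 8q_B - 4(q_O) = 0.
Rearranging gives the reaction functions q_O = (314 - 4q_B)/8 and q_B = (213 - 4q_O)/8.
Solving the pair: q_O = 415/12, q_B = 28/3.

9.33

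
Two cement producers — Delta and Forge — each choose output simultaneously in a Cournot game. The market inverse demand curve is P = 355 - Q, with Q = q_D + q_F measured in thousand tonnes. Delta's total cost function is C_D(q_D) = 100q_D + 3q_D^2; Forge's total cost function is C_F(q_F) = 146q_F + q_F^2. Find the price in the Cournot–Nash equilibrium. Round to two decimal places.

Delta's profit: π_D = (355 - Q)q_D - (100q_D + 3q_D²). Setting ∂π_D/∂q_D = 0: 255 - 8q_D - (q_F) = 0.
Forge's profit: π_F = (355 - Q)q_F - (146q_F + q_F²). Setting ∂π_F/∂q_F = 0: 209 - 4q_F - (q_D) = 0.
Best responses: q_D = (255 - q_F)/8, q_F = (209 - q_D)/4.
Solving the pair: q_D = 811/31, q_F = 1417/31.
Total output Q = 71.8710, so price P = 355 - 71.8710 = 283.1290.

283.13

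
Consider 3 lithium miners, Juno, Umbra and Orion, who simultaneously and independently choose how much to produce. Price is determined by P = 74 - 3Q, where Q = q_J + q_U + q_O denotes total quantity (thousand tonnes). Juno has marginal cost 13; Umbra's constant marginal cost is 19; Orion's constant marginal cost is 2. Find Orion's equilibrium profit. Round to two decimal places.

Juno's profit: π_J = (74 - 3Q)q_J - (13q_J). Setting ∂π_J/∂q_J = 0: 61 - 6q_J - 3(q_U + q_O) = 0.
Umbra's first-order condition: 55 - 6q_U - 3(q_J + q_O) = 0.
Orion's first-order condition: 72 - 6q_O - 3(q_J + q_U) = 0.
Adding the 3 first-order conditions: 188 − 12Q = 0, so Q = 47/3.
Back-substituting: q_J = (61 − 47)/3 = 14/3, q_U = (55 − 47)/3 = 8/3, q_O = (72 − 47)/3 = 25/3.
Price P = 74 - 3·(47/3) = 27.
Orion's profit: (27 - 2)·(25/3) = 625/3.

208.33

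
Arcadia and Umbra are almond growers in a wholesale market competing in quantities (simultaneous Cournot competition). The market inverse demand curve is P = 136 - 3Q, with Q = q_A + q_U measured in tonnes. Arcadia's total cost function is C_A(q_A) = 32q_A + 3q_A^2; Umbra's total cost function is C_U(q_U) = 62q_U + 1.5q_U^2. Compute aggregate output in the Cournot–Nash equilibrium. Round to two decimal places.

Arcadia's profit: π_A = (136 - 3Q)q_A - (32q_A + 3q_A²). Setting ∂π_A/∂q_A = 0: 104 - 12q_A - 3(q_U) = 0.
Umbra's profit: π_U = (136 - 3Q)q_U - (62q_U + (3/2)q_U²). Setting ∂π_U/∂q_U = 0: 74 - 9q_U - 3(q_A) = 0.
So q_A = (104 - 3q_U)/12 and q_U = (74 - 3q_A)/9.
Substituting one into the other gives q_A = 238/33 and q_U = 64/11.
Total output Q = 238/33 + 64/11 = 430/33.

13.03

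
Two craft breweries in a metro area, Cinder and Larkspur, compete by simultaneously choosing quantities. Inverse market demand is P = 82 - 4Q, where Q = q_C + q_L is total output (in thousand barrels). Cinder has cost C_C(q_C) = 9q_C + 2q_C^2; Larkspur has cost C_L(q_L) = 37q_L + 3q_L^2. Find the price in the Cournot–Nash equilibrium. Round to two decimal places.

53.32

Cinder's profit: π_C = (82 - 4Q)q_C - (9q_C + 2q_C²). Setting ∂π_C/∂q_C = 0: 73 - 12q_C - 4(q_L) = 0.
Larkspur's profit: π_L = (82 - 4Q)q_L - (37q_L + 3q_L²). Setting ∂π_L/∂q_L = 0: 45 - 14q_L - 4(q_C) = 0.
Best responses: q_C = (73 - 4q_L)/12, q_L = (45 - 4q_C)/14.
Substituting one into the other gives q_C = 421/76 and q_L = 31/19.
Total output Q = 545/76, so price P = 82 - 4·(545/76) = 1013/19.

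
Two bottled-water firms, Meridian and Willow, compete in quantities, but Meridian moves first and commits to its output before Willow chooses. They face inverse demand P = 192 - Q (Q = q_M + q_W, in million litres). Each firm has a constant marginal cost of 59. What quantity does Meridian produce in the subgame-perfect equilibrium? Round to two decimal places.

The follower Willow best-responds to any q_M: π_W = (192 - Q)q_W - 59q_W.
Setting the follower's marginal profit to zero, 133 - q_M - 2q_W = 0, i.e. q_W = (133 - q_M)/2.
The leader anticipates this reaction. Substituting into P = 192 - Q gives P = 251/2 - (1/2)q_M, so π_M = (251/2 - (1/2)q_M)q_M - 59q_M.
Leader FOC: 133/2 - q_M = 0, so q_M = 133/2.
Then q_W = (133 - 133/2)/2 = 133/4.

66.50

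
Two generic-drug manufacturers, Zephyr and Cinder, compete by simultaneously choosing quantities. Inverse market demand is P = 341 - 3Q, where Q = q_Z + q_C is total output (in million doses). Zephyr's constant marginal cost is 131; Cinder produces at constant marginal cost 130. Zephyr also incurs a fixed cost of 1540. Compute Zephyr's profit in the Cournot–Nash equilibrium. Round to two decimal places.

Zephyr's profit: π_Z = (341 - 3Q)q_Z - (131q_Z). Setting ∂π_Z/∂q_Z = 0: 210 - 6q_Z - 3(q_C) = 0.
Cinder's profit: π_C = (341 - 3Q)q_C - (130q_C). Setting ∂π_C/∂q_C = 0: 211 - 6q_C - 3(q_Z) = 0.
So q_Z = (210 - 3q_C)/6 and q_C = (211 - 3q_Z)/6.
Solving the pair: q_Z = 209/9, q_C = 212/9.
Price P = 341 - 3·(421/9) = 602/3.
Zephyr's profit: (602/3 - 131)·(209/9) - 1540 = 77.8148.

77.81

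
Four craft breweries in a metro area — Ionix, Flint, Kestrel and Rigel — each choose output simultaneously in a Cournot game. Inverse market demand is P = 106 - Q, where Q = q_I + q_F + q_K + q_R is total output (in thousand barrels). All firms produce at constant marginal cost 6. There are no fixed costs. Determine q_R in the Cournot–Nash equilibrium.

A representative firm's profit is π_i = q_i(106 - Q) - 6q_i.
First-order condition (treating rivals' output as given): 100 - 2q_i - Σ_{j≠i} q_j = 0.
By symmetry each firm produces the same amount; substituting Σ_{j≠i} q_j = 3q_i yields q_i = 100/5 = 20.

20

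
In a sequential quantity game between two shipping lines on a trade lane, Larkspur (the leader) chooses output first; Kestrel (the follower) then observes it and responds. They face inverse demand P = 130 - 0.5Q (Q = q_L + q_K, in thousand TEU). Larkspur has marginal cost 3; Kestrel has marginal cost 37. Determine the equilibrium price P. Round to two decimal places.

43.25

Solve by backward induction. Given q_L, the follower Kestrel maximises π_K = (130 - (1/2)q_L - (1/2)q_K)q_K - 37q_K.
Follower FOC: 93 - (1/2)q_L - q_K = 0, so q_K(q_L) = (93 - (1/2)q_L).
Larkspur substitutes q_K(q_L) into its own profit: π_L = q_L(130 - (1/2)q_L - (93 - (1/2)q_L)/2) - 3q_L = (167/2 - (1/4)q_L)q_L - 3q_L.
The leader's first-order condition 161/2 - (1/2)q_L = 0 yields q_L = 161.
Then q_K = (93 - (1/2)·161) = 25/2.
Total output Q = 347/2, so price P = 130 - (1/2)·(347/2) = 173/4.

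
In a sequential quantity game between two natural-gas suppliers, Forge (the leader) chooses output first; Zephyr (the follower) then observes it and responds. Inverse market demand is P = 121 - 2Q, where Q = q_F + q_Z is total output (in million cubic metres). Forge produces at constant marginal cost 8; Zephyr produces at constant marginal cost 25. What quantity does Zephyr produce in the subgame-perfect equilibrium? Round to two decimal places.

The follower Zephyr best-responds to any q_F: π_Z = (121 - 2Q)q_Z - 25q_Z.
∂π_Z/∂q_Z = 96 - 2q_F - 4q_Z = 0 gives the reaction function q_Z = (96 - 2q_F)/4.
Forge substitutes q_Z(q_F) into its own profit: π_F = q_F(121 - 2q_F - (96 - 2q_F)/2) - 8q_F = (73 - q_F)q_F - 8q_F.
Maximising: ∂π_F/∂q_F = 65 - 2q_F = 0, giving q_F = 65/2.
Then q_Z = (96 - 2·(65/2))/4 = 31/4.

7.75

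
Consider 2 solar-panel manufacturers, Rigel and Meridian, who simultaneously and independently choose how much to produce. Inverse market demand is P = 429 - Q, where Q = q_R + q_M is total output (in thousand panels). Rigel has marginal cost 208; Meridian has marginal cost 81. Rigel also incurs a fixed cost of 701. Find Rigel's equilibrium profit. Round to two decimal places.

280.78

Rigel's profit: π_R = (429 - Q)q_R - (208q_R). Setting ∂π_R/∂q_R = 0: 221 - 2q_R - (q_M) = 0.
Meridian's profit: π_M = (429 - Q)q_M - (81q_M). Setting ∂π_M/∂q_M = 0: 348 - 2q_M - (q_R) = 0.
Best responses: q_R = (221 - q_M)/2, q_M = (348 - q_R)/2.
Solving the pair: q_R = 94/3, q_M = 475/3.
Price P = 429 - 569/3 = 718/3.
Rigel's profit: (718/3 - 208)·(94/3) - 701 = 280.7778.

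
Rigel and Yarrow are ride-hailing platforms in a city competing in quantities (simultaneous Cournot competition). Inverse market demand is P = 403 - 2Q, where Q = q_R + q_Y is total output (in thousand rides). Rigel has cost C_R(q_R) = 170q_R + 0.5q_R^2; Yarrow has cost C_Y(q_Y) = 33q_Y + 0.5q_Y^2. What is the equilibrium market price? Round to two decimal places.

Rigel's profit: π_R = (403 - 2Q)q_R - (170q_R + (1/2)q_R²). Setting ∂π_R/∂q_R = 0: 233 - 5q_R - 2(q_Y) = 0.
Yarrow's profit: π_Y = (403 - 2Q)q_Y - (33q_Y + (1/2)q_Y²). Setting ∂π_Y/∂q_Y = 0: 370 - 5q_Y - 2(q_R) = 0.
Best responses: q_R = (233 - 2q_Y)/5, q_Y = (370 - 2q_R)/5.
Solving the pair: q_R = 425/21, q_Y = 1384/21.
Total output Q = 603/7, so price P = 403 - 2·(603/7) = 1615/7.

230.71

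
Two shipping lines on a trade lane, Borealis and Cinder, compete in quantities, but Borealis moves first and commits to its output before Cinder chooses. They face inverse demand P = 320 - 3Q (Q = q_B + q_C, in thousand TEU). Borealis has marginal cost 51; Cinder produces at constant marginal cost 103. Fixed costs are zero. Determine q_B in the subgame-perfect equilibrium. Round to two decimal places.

53.50

Solve by backward induction. Given q_B, the follower Cinder maximises π_C = (320 - 3q_B - 3q_C)q_C - 103q_C.
Setting the follower's marginal profit to zero, 217 - 3q_B - 6q_C = 0, i.e. q_C = (217 - 3q_B)/6.
Borealis substitutes q_C(q_B) into its own profit: π_B = q_B(320 - 3q_B - (217 - 3q_B)/2) - 51q_B = (423/2 - (3/2)q_B)q_B - 51q_B.
The leader's first-order condition 321/2 - 3q_B = 0 yields q_B = 107/2.
Then q_C = (217 - 3·(107/2))/6 = 113/12.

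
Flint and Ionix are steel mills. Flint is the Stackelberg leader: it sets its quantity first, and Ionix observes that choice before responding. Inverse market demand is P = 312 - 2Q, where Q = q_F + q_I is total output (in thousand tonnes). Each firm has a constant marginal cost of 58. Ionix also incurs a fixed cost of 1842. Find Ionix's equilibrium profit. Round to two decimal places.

The follower Ionix best-responds to any q_F: π_I = (312 - 2Q)q_I - 58q_I.
Follower FOC: 254 - 2q_F - 4q_I = 0, so q_I(q_F) = (254 - 2q_F)/4.
Flint substitutes q_I(q_F) into its own profit: π_F = q_F(312 - 2q_F - (254 - 2q_F)/2) - 58q_F = (185 - q_F)q_F - 58q_F.
The leader's first-order condition 127 - 2q_F = 0 yields q_F = 127/2.
Then q_I = (254 - 2·(127/2))/4 = 127/4.
Price P = 312 - 2·(381/4) = 243/2.
Ionix's profit: (243/2 - 58)·(127/4) - 1842 = 1393/8.

174.13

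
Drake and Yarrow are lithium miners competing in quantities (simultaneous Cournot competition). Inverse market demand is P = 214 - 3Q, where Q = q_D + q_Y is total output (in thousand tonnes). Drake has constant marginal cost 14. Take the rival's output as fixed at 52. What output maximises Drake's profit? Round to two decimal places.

7.33

With the rival's output fixed at 52, Drake's profit is π_D = (214 - 3·52 - 3q_D)q_D - (14q_D) = (58 - 3q_D)q_D - (14q_D).
∂π_D/∂q_D = 44 - 6q_D = 0, so q_D = 22/3.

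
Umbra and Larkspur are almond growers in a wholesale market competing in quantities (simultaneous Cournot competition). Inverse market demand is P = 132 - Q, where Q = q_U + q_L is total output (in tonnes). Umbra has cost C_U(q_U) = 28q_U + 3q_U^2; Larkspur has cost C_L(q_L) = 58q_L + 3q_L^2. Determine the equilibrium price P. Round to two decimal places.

Umbra's profit: π_U = (132 - Q)q_U - (28q_U + 3q_U²). Setting ∂π_U/∂q_U = 0: 104 - 8q_U - (q_L) = 0.
Larkspur's first-order condition: 74 - 8q_L - (q_U) = 0.
So q_U = (104 - q_L)/8 and q_L = (74 - q_U)/8.
Solving the pair: q_U = 758/63, q_L = 488/63.
Total output Q = 178/9, so price P = 132 - 178/9 = 1010/9.

112.22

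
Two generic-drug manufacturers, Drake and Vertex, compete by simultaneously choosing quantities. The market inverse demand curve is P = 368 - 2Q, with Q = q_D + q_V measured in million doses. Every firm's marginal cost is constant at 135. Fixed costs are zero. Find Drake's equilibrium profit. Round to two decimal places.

Each firm earns π_i = (368 - 2Q)q_i - 135q_i.
Setting ∂π_i/∂q_i = 0 with rivals' quantities fixed: 233 - 4q_i - 2q_j = 0.
By symmetry each firm produces the same amount; substituting q_j = q_i yields q_i = 233/6.
Price P = 368 - 2·(233/3) = 638/3.
Drake's profit: (638/3 - 135)·(233/6) = 3016.0556.

3016.06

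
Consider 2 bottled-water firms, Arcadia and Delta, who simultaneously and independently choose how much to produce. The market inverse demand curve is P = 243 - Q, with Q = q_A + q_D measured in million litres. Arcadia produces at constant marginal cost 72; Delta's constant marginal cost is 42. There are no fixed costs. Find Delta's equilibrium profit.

5929

Arcadia's profit: π_A = (243 - Q)q_A - (72q_A). Setting ∂π_A/∂q_A = 0: 171 - 2q_A - (q_D) = 0.
Delta's profit: π_D = (243 - Q)q_D - (42q_D). Setting ∂π_D/∂q_D = 0: 201 - 2q_D - (q_A) = 0.
So q_A = (171 - q_D)/2 and q_D = (201 - q_A)/2.
Solving the pair: q_A = 47, q_D = 77.
Price P = 243 - 124 = 119.
Delta's profit: (119 - 42)·77 = 5929.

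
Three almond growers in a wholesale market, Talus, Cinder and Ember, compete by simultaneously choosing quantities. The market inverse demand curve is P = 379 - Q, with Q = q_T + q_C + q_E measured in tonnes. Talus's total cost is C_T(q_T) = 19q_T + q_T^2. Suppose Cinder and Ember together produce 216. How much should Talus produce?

36

With rivals' combined output fixed at 216, Talus's profit is π_T = (379 - 216 - q_T)q_T - (19q_T + q_T²) = (163 - q_T)q_T - (19q_T + q_T²).
∂π_T/∂q_T = 144 - 4q_T = 0, so q_T = 36.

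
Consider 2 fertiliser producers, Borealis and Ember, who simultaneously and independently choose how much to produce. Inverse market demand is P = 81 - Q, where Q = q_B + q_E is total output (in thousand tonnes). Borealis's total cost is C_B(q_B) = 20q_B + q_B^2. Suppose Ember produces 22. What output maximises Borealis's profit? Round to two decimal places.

With the rival's output fixed at 22, Borealis's profit is π_B = (81 - 22 - q_B)q_B - (20q_B + q_B²) = (59 - q_B)q_B - (20q_B + q_B²).
∂π_B/∂q_B = 39 - 4q_B = 0, so q_B = 39/4.

9.75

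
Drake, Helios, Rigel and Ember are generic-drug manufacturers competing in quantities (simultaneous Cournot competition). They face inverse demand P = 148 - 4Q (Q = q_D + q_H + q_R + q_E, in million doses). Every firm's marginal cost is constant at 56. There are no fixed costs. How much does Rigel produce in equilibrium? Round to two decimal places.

4.60

A representative firm's profit is π_i = q_i(148 - 4Q) - 56q_i.
First-order condition (treating rivals' output as given): 92 - 8q_i - 4·Σ_{j≠i} q_j = 0.
With identical firms every q_j equals q_i, so Σ_{j≠i} q_j = 3q_i and 92 = 20q_i, giving q_i = 23/5.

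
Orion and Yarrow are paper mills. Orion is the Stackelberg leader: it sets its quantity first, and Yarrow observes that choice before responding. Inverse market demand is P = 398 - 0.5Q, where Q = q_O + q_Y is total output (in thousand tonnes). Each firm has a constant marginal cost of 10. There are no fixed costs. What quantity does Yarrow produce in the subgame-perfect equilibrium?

194

The follower Yarrow best-responds to any q_O: π_Y = (398 - 0.5Q)q_Y - 10q_Y.
∂π_Y/∂q_Y = 388 - (1/2)q_O - q_Y = 0 gives the reaction function q_Y = (388 - (1/2)q_O).
Orion substitutes q_Y(q_O) into its own profit: π_O = q_O(398 - (1/2)q_O - (388 - (1/2)q_O)/2) - 10q_O = (204 - (1/4)q_O)q_O - 10q_O.
Leader FOC: 194 - (1/2)q_O = 0, so q_O = 388.
Then q_Y = (388 - (1/2)·388) = 194.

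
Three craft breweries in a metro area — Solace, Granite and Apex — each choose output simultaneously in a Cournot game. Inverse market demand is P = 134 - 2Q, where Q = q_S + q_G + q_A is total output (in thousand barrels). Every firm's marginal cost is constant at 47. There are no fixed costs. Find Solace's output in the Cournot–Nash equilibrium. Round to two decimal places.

A representative firm's profit is π_i = q_i(134 - 2Q) - 47q_i.
Setting ∂π_i/∂q_i = 0 with rivals' quantities fixed: 87 - 4q_i - 2·Σ_{j≠i} q_j = 0.
By symmetry each firm produces the same amount; substituting Σ_{j≠i} q_j = 2q_i yields q_i = 87/8.

10.88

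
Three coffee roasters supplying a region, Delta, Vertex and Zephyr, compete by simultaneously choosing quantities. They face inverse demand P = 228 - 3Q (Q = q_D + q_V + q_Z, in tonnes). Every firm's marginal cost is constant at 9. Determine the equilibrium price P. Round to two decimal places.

63.75

Each firm earns π_i = (228 - 3Q)q_i - 9q_i.
Setting ∂π_i/∂q_i = 0 with rivals' quantities fixed: 219 - 6q_i - 3·Σ_{j≠i} q_j = 0.
By symmetry each firm produces the same amount; substituting Σ_{j≠i} q_j = 2q_i yields q_i = 219/12 = 73/4.
Total output Q = 219/4, so price P = 228 - 3·(219/4) = 255/4.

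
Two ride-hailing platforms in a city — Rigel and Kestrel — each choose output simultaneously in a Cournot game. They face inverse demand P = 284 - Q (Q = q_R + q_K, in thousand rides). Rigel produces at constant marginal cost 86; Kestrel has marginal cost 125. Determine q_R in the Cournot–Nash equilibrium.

Rigel's profit: π_R = (284 - Q)q_R - (86q_R). Setting ∂π_R/∂q_R = 0: 198 - 2q_R - (q_K) = 0.
Kestrel's first-order condition: 159 - 2q_K - (q_R) = 0.
Rearranging gives the reaction functions q_R = (198 - q_K)/2 and q_K = (159 - q_R)/2.
Substituting one into the other gives q_R = 79 and q_K = 40.

79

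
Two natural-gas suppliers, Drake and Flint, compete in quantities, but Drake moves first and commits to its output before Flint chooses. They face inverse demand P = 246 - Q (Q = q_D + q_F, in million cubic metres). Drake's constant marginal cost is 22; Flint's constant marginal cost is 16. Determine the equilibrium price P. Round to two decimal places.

76.50

Solve by backward induction. Given q_D, the follower Flint maximises π_F = (246 - q_D - q_F)q_F - 16q_F.
Follower FOC: 230 - q_D - 2q_F = 0, so q_F(q_D) = (230 - q_D)/2.
Drake substitutes q_F(q_D) into its own profit: π_D = q_D(246 - q_D - (230 - q_D)/2) - 22q_D = (131 - (1/2)q_D)q_D - 22q_D.
Leader FOC: 109 - q_D = 0, so q_D = 109.
Then q_F = (230 - 109)/2 = 121/2.
Total output Q = 339/2, so price P = 246 - 339/2 = 153/2.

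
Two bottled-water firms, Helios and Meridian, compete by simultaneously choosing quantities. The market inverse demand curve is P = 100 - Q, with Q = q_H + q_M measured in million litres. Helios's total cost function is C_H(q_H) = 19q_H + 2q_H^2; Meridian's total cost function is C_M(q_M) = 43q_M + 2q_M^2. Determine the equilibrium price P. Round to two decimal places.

80.29

Helios's profit: π_H = (100 - Q)q_H - (19q_H + 2q_H²). Setting ∂π_H/∂q_H = 0: 81 - 6q_H - (q_M) = 0.
Meridian's profit: π_M = (100 - Q)q_M - (43q_M + 2q_M²). Setting ∂π_M/∂q_M = 0: 57 - 6q_M - (q_H) = 0.
Rearranging gives the reaction functions q_H = (81 - q_M)/6 and q_M = (57 - q_H)/6.
Solving the pair: q_H = 429/35, q_M = 261/35.
Total output Q = 138/7, so price P = 100 - 138/7 = 562/7.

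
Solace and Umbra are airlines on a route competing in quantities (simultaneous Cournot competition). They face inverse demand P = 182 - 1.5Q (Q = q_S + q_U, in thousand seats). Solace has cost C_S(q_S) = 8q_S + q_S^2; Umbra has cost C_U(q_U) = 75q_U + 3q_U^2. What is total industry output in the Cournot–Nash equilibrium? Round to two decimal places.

Solace's profit: π_S = (182 - 1.5Q)q_S - (8q_S + q_S²). Setting ∂π_S/∂q_S = 0: 174 - 5q_S - (3/2)(q_U) = 0.
Umbra's profit: π_U = (182 - 1.5Q)q_U - (75q_U + 3q_U²). Setting ∂π_U/∂q_U = 0: 107 - 9q_U - (3/2)(q_S) = 0.
Best responses: q_S = (174 - (3/2)q_U)/5, q_U = (107 - (3/2)q_S)/9.
Substituting one into the other gives q_S = 1874/57 and q_U = 1096/171.
Total output Q = 1874/57 + 1096/171 = 39.2865.

39.29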